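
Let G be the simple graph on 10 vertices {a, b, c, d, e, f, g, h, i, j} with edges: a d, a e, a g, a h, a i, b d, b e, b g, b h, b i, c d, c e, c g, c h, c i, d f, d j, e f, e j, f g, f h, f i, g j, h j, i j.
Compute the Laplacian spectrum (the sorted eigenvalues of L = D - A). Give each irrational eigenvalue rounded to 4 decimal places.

With the vertex order [a, b, c, d, e, f, g, h, i, j], the degrees are [5, 5, 5, 5, 5, 5, 5, 5, 5, 5], giving D = diag(5, 5, 5, 5, 5, 5, 5, 5, 5, 5) and L = D - A. Since every row of L sums to 0, the all-ones vector is in the kernel and 0 is an eigenvalue.

[0, 5, 5, 5, 5, 5, 5, 5, 5, 10]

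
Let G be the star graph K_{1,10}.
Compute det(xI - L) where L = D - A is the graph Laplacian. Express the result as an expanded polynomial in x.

x^11 - 20x^10 + 135x^9 - 480x^8 + 1050x^7 - 1512x^6 + 1470x^5 - 960x^4 + 405x^3 - 100x^2 + 11x

The graph has 11 vertices and degree multiset [10, 1, 1, 1, 1, 1, 1, 1, 1, 1, 1]; D is the diagonal matrix of degrees and L = D - A. L has integer entries, so p(x) = det(xI - L) has integer coefficients. Expanding the determinant yields x^11 - 20x^10 + 135x^9 - 480x^8 + 1050x^7 - 1512x^6 + 1470x^5 - 960x^4 + 405x^3 - 100x^2 + 11x. The coefficient of x^10 equals -trace(L) = -20, matching the sum of degrees. There is one zero in the spectrum, matching the 1 component. The largest eigenvalue, 11, is at most the vertex count 11.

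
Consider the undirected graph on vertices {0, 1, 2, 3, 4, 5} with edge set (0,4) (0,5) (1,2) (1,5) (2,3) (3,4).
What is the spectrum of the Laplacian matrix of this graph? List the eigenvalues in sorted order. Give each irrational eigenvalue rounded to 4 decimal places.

Reading degrees in the order [0, 1, 2, 3, 4, 5] gives [2, 2, 2, 2, 2, 2]; set D = diag(2, 2, 2, 2, 2, 2) and form L = D - A. Diagonalising L (or applying a numerical eigensolver to the 6x6 matrix) gives the spectrum above. The single zero eigenvalue shows the graph is connected. The largest eigenvalue, 4, is at most the vertex count 6.

[0, 1, 1, 3, 3, 4]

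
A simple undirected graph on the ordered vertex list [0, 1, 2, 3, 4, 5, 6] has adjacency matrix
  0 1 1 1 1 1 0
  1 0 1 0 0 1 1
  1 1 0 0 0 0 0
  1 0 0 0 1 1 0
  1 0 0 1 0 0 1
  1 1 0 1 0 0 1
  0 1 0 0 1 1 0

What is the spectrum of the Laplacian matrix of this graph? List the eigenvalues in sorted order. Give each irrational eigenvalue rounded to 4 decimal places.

[0, 1.6656, 2.5858, 3.2580, 4.7420, 5.4142, 6.3344]

With the vertex order [0, 1, 2, 3, 4, 5, 6], the degrees are [5, 4, 2, 3, 3, 4, 3], giving D = diag(5, 4, 2, 3, 3, 4, 3) and L = D - A. The multiplicity of 0 as a Laplacian eigenvalue equals the number of connected components. By the matrix-tree theorem the graph has (1/7) * product of the nonzero eigenvalues = 326 spanning trees.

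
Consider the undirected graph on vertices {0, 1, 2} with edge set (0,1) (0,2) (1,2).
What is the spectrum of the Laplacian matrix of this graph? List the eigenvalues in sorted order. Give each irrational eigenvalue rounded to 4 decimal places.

With the vertex order [0, 1, 2], the degrees are [2, 2, 2], giving D = diag(2, 2, 2) and L = D - A. Diagonalising L (or applying a numerical eigensolver to the 3x3 matrix) gives the spectrum above.

[0, 3, 3]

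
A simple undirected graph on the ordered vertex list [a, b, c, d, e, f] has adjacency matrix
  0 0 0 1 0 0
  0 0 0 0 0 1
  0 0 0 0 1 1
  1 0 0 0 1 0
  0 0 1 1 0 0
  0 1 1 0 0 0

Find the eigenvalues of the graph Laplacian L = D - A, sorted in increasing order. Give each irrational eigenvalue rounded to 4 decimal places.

Each diagonal entry of L is the vertex degree and each off-diagonal entry is -1 where an edge is present, 0 otherwise; in the order [a, b, c, d, e, f] the diagonal is [1, 1, 2, 2, 2, 2]. The multiplicity of 0 as a Laplacian eigenvalue equals the number of connected components. The single zero eigenvalue shows the graph is connected. The eigenvalues sum to 10, which equals trace(L) = 2|E|. The largest eigenvalue, 3.7321, is at most the vertex count 6.

[0, 0.2679, 1, 2, 3, 3.7321]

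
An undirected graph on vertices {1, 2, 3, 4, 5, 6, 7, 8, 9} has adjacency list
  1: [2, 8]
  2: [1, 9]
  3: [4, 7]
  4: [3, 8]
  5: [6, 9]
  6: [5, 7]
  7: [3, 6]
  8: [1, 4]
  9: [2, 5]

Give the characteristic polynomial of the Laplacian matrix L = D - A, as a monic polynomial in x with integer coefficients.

Reading degrees in the order [1, 2, 3, 4, 5, 6, 7, 8, 9] gives [2, 2, 2, 2, 2, 2, 2, 2, 2]; set D = diag(2, 2, 2, 2, 2, 2, 2, 2, 2) and form L = D - A. Computing det(xI - L) by cofactor expansion (or equivalently via sum-over-permutations) gives x^9 - 18x^8 + 135x^7 - 546x^6 + 1287x^5 - 1782x^4 + 1386x^3 - 540x^2 + 81x. The constant term is 0 because L is singular (the all-ones vector lies in its kernel). By the matrix-tree theorem the graph has (1/9) * product of the nonzero eigenvalues = 9 spanning trees.

x^9 - 18x^8 + 135x^7 - 546x^6 + 1287x^5 - 1782x^4 + 1386x^3 - 540x^2 + 81x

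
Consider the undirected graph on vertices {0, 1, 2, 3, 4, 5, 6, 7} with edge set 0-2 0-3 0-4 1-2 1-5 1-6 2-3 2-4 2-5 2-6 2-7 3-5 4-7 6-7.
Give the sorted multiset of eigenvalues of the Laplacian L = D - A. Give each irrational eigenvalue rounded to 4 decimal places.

[0, 1.7530, 1.7530, 3.4450, 3.4450, 4.8019, 4.8019, 8]

Reading degrees in the order [0, 1, 2, 3, 4, 5, 6, 7] gives [3, 3, 7, 3, 3, 3, 3, 3]; set D = diag(3, 3, 7, 3, 3, 3, 3, 3) and form L = D - A. L is symmetric positive semidefinite, so every eigenvalue is real and nonnegative. By the matrix-tree theorem the graph has (1/8) * product of the nonzero eigenvalues = 841 spanning trees. The eigenvalues sum to 28, which equals trace(L) = 2|E|.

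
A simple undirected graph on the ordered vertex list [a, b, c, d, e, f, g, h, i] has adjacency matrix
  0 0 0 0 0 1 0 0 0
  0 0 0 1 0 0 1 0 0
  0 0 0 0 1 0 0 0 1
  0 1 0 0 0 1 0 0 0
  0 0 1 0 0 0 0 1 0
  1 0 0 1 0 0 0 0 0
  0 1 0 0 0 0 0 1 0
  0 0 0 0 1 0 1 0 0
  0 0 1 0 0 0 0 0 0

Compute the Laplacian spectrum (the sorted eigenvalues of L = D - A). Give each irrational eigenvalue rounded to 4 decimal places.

[0, 0.1206, 0.4679, 1, 1.6527, 2.3473, 3, 3.5321, 3.8794]

Each diagonal entry of L is the vertex degree and each off-diagonal entry is -1 where an edge is present, 0 otherwise; in the order [a, b, c, d, e, f, g, h, i] the diagonal is [1, 2, 2, 2, 2, 2, 2, 2, 1]. The multiplicity of 0 as a Laplacian eigenvalue equals the number of connected components.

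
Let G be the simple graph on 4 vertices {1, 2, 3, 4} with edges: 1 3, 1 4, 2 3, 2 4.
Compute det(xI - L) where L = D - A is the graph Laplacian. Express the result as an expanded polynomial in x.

x^4 - 8x^3 + 20x^2 - 16x

Each diagonal entry of L is the vertex degree and each off-diagonal entry is -1 where an edge is present, 0 otherwise; in the order [1, 2, 3, 4] the diagonal is [2, 2, 2, 2]. Computing det(xI - L) by cofactor expansion (or equivalently via sum-over-permutations) gives x^4 - 8x^3 + 20x^2 - 16x. Since p(0) = det(-L) = 0, x divides p(x). The largest eigenvalue, 4, is at most the vertex count 4. There is one zero in the spectrum, matching the 1 component.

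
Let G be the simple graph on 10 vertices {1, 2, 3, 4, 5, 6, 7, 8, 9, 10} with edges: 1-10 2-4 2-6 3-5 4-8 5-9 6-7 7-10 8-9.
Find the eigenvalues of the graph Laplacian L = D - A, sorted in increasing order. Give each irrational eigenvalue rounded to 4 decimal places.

[0, 0.0979, 0.3820, 0.8244, 1.3820, 2, 2.6180, 3.1756, 3.6180, 3.9021]

Reading degrees in the order [1, 2, 3, 4, 5, 6, 7, 8, 9, 10] gives [1, 2, 1, 2, 2, 2, 2, 2, 2, 2]; set D = diag(1, 2, 1, 2, 2, 2, 2, 2, 2, 2) and form L = D - A. The multiplicity of 0 as a Laplacian eigenvalue equals the number of connected components. The largest eigenvalue, 3.9021, is at most the vertex count 10. There is one zero in the spectrum, matching the 1 component.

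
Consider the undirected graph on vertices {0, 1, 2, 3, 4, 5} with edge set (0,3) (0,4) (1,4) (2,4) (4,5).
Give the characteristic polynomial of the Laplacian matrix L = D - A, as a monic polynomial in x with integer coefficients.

x^6 - 10x^5 + 33x^4 - 46x^3 + 28x^2 - 6x

Each diagonal entry of L is the vertex degree and each off-diagonal entry is -1 where an edge is present, 0 otherwise; in the order [0, 1, 2, 3, 4, 5] the diagonal is [2, 1, 1, 1, 4, 1]. Computing det(xI - L) by cofactor expansion (or equivalently via sum-over-permutations) gives x^6 - 10x^5 + 33x^4 - 46x^3 + 28x^2 - 6x. Since p(0) = det(-L) = 0, x divides p(x). The largest eigenvalue, 5.0861, is at most the vertex count 6.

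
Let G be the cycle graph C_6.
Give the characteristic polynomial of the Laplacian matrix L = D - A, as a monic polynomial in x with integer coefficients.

The graph has 6 vertices and degree multiset [2, 2, 2, 2, 2, 2]; D is the diagonal matrix of degrees and L = D - A. The eigenvalues of L are [0, 1, 1, 3, 3, 4]; the characteristic polynomial is the product of (x - lambda_i), which multiplies out to x^6 - 12x^5 + 54x^4 - 112x^3 + 105x^2 - 36x. Since p(0) = det(-L) = 0, x divides p(x). The eigenvalues sum to 12, which equals trace(L) = 2|E|. The largest eigenvalue, 4, is at most the vertex count 6.

x^6 - 12x^5 + 54x^4 - 112x^3 + 105x^2 - 36x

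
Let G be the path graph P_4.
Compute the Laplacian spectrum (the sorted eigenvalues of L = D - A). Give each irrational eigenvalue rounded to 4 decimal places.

[0, 0.5858, 2, 3.4142]

The graph has 4 vertices and degree multiset [2, 2, 1, 1]; D is the diagonal matrix of degrees and L = D - A. L is symmetric positive semidefinite, so every eigenvalue is real and nonnegative. There is one zero in the spectrum, matching the 1 component. The largest eigenvalue, 3.4142, is at most the vertex count 4.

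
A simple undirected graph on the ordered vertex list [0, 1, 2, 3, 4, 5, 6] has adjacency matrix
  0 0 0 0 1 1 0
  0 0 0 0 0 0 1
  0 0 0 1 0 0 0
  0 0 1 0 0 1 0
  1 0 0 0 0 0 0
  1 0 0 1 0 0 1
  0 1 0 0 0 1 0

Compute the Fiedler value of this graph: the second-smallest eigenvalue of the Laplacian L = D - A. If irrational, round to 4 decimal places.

0.3820

Each diagonal entry of L is the vertex degree and each off-diagonal entry is -1 where an edge is present, 0 otherwise; in the order [0, 1, 2, 3, 4, 5, 6] the diagonal is [2, 1, 1, 2, 1, 3, 2]. Computing the eigenvalues of L and sorting gives [0, 0.3820, 0.3820, 1.5858, 2.6180, 2.6180, 4.4142]. The Fiedler value lambda_2 = 0.3820 is strictly positive, so the graph is connected. The largest eigenvalue, 4.4142, is at most the vertex count 7. The eigenvalues sum to 12, which equals trace(L) = 2|E|.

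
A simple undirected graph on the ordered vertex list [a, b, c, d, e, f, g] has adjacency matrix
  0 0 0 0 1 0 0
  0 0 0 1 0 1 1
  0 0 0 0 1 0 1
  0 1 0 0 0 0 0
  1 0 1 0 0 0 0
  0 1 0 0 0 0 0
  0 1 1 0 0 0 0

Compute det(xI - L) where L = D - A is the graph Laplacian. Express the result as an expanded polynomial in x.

x^7 - 12x^6 + 54x^5 - 114x^4 + 116x^3 - 52x^2 + 7x

Each diagonal entry of L is the vertex degree and each off-diagonal entry is -1 where an edge is present, 0 otherwise; in the order [a, b, c, d, e, f, g] the diagonal is [1, 3, 2, 1, 2, 1, 2]. Computing det(xI - L) by cofactor expansion (or equivalently via sum-over-permutations) gives x^7 - 12x^6 + 54x^5 - 114x^4 + 116x^3 - 52x^2 + 7x. The constant term is 0 because L is singular (the all-ones vector lies in its kernel). There is one zero in the spectrum, matching the 1 component.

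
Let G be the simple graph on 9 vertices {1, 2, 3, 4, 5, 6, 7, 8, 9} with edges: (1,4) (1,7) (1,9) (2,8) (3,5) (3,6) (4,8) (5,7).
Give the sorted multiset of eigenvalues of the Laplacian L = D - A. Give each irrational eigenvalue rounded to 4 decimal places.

With the vertex order [1, 2, 3, 4, 5, 6, 7, 8, 9], the degrees are [3, 1, 2, 2, 2, 1, 2, 2, 1], giving D = diag(3, 1, 2, 2, 2, 1, 2, 2, 1) and L = D - A. Since every row of L sums to 0, the all-ones vector is in the kernel and 0 is an eigenvalue. The single zero eigenvalue shows the graph is connected.

[0, 0.1506, 0.4266, 1, 1.4229, 2.1724, 3, 3.4576, 4.3699]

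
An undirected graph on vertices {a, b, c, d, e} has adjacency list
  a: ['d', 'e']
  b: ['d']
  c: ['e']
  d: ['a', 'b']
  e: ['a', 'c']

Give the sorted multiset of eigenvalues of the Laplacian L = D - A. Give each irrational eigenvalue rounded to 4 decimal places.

[0, 0.3820, 1.3820, 2.6180, 3.6180]

Reading degrees in the order [a, b, c, d, e] gives [2, 1, 1, 2, 2]; set D = diag(2, 1, 1, 2, 2) and form L = D - A. L is symmetric positive semidefinite, so every eigenvalue is real and nonnegative. The single zero eigenvalue shows the graph is connected. There is one zero in the spectrum, matching the 1 component.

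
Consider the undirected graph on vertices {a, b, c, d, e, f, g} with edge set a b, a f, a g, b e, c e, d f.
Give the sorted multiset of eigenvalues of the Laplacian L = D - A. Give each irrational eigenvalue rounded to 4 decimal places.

[0, 0.2603, 0.6262, 1.4055, 2.2742, 3.0996, 4.3342]

Reading degrees in the order [a, b, c, d, e, f, g] gives [3, 2, 1, 1, 2, 2, 1]; set D = diag(3, 2, 1, 1, 2, 2, 1) and form L = D - A. Since every row of L sums to 0, the all-ones vector is in the kernel and 0 is an eigenvalue. The single zero eigenvalue shows the graph is connected.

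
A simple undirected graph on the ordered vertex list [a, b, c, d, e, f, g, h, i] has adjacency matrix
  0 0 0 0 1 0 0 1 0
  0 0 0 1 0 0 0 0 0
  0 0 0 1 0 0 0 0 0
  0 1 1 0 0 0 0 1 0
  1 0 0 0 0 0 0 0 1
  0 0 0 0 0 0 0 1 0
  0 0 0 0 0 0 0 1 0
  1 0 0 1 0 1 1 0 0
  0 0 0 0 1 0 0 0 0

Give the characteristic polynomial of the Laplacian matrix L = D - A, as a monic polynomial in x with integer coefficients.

x^9 - 16x^8 + 101x^7 - 326x^6 + 584x^5 - 592x^4 + 329x^3 - 90x^2 + 9x

Each diagonal entry of L is the vertex degree and each off-diagonal entry is -1 where an edge is present, 0 otherwise; in the order [a, b, c, d, e, f, g, h, i] the diagonal is [2, 1, 1, 3, 2, 1, 1, 4, 1]. Computing det(xI - L) by cofactor expansion (or equivalently via sum-over-permutations) gives x^9 - 16x^8 + 101x^7 - 326x^6 + 584x^5 - 592x^4 + 329x^3 - 90x^2 + 9x. The coefficient of x^8 equals -trace(L) = -16, matching the sum of degrees. The largest eigenvalue, 5.3298, is at most the vertex count 9. By the matrix-tree theorem the graph has (1/9) * product of the nonzero eigenvalues = 1 spanning tree.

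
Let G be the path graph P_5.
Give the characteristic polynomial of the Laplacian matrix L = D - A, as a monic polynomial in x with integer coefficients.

x^5 - 8x^4 + 21x^3 - 20x^2 + 5x

The graph has 5 vertices and degree multiset [2, 2, 2, 1, 1]; D is the diagonal matrix of degrees and L = D - A. L has integer entries, so p(x) = det(xI - L) has integer coefficients. Expanding the determinant yields x^5 - 8x^4 + 21x^3 - 20x^2 + 5x. Since p(0) = det(-L) = 0, x divides p(x). The eigenvalues sum to 8, which equals trace(L) = 2|E|. The largest eigenvalue, 3.6180, is at most the vertex count 5.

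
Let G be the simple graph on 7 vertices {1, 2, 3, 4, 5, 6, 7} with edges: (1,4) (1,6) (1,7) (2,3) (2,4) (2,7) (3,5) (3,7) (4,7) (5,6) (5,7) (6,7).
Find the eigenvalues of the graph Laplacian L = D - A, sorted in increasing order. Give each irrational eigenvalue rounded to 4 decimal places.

Reading degrees in the order [1, 2, 3, 4, 5, 6, 7] gives [3, 3, 3, 3, 3, 3, 6]; set D = diag(3, 3, 3, 3, 3, 3, 6) and form L = D - A. Since every row of L sums to 0, the all-ones vector is in the kernel and 0 is an eigenvalue. The single zero eigenvalue shows the graph is connected. The eigenvalues sum to 24, which equals trace(L) = 2|E|. There is one zero in the spectrum, matching the 1 component.

[0, 2, 2, 4, 4, 5, 7]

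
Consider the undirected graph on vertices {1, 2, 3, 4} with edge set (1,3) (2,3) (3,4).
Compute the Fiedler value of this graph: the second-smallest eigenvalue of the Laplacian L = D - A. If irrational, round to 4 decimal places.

Reading degrees in the order [1, 2, 3, 4] gives [1, 1, 3, 1]; set D = diag(1, 1, 3, 1) and form L = D - A. The sorted Laplacian eigenvalues are [0, 1, 1, 4]; the algebraic connectivity is the second entry, 1. By the matrix-tree theorem the graph has (1/4) * product of the nonzero eigenvalues = 1 spanning tree.

1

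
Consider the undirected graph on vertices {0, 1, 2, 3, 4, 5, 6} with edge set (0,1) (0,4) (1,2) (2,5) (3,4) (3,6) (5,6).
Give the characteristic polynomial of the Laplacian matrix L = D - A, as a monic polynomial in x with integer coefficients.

With the vertex order [0, 1, 2, 3, 4, 5, 6], the degrees are [2, 2, 2, 2, 2, 2, 2], giving D = diag(2, 2, 2, 2, 2, 2, 2) and L = D - A. Computing det(xI - L) by cofactor expansion (or equivalently via sum-over-permutations) gives x^7 - 14x^6 + 77x^5 - 210x^4 + 294x^3 - 196x^2 + 49x. The constant term is 0 because L is singular (the all-ones vector lies in its kernel). The eigenvalues sum to 14, which equals trace(L) = 2|E|. The largest eigenvalue, 3.8019, is at most the vertex count 7.

x^7 - 14x^6 + 77x^5 - 210x^4 + 294x^3 - 196x^2 + 49x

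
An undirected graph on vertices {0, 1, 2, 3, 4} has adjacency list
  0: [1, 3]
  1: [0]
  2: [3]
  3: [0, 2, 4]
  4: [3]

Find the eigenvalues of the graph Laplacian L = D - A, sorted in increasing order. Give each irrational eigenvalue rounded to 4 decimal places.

[0, 0.5188, 1, 2.3111, 4.1701]

With the vertex order [0, 1, 2, 3, 4], the degrees are [2, 1, 1, 3, 1], giving D = diag(2, 1, 1, 3, 1) and L = D - A. L is symmetric positive semidefinite, so every eigenvalue is real and nonnegative. The single zero eigenvalue shows the graph is connected. The eigenvalues sum to 8, which equals trace(L) = 2|E|.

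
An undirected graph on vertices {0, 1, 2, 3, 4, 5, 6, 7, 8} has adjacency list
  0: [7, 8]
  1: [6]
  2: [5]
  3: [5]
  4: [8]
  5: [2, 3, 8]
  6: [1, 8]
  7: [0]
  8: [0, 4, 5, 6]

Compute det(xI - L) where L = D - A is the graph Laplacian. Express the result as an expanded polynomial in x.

x^9 - 16x^8 + 101x^7 - 326x^6 + 582x^5 - 582x^4 + 317x^3 - 86x^2 + 9x

With the vertex order [0, 1, 2, 3, 4, 5, 6, 7, 8], the degrees are [2, 1, 1, 1, 1, 3, 2, 1, 4], giving D = diag(2, 1, 1, 1, 1, 3, 2, 1, 4) and L = D - A. L has integer entries, so p(x) = det(xI - L) has integer coefficients. Expanding the determinant yields x^9 - 16x^8 + 101x^7 - 326x^6 + 582x^5 - 582x^4 + 317x^3 - 86x^2 + 9x. Since p(0) = det(-L) = 0, x divides p(x). The largest eigenvalue, 5.3818, is at most the vertex count 9.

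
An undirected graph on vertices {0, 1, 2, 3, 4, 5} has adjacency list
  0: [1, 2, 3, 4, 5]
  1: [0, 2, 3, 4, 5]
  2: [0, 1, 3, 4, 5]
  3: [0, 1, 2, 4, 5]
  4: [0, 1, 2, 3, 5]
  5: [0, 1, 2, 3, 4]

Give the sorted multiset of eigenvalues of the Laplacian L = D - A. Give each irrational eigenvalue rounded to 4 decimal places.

With the vertex order [0, 1, 2, 3, 4, 5], the degrees are [5, 5, 5, 5, 5, 5], giving D = diag(5, 5, 5, 5, 5, 5) and L = D - A. Since every row of L sums to 0, the all-ones vector is in the kernel and 0 is an eigenvalue. By the matrix-tree theorem the graph has (1/6) * product of the nonzero eigenvalues = 1296 spanning trees.

[0, 6, 6, 6, 6, 6]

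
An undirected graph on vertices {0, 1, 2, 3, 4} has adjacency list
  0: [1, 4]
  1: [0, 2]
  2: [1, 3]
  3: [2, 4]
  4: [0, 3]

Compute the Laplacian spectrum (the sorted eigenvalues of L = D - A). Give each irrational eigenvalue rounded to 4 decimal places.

Each diagonal entry of L is the vertex degree and each off-diagonal entry is -1 where an edge is present, 0 otherwise; in the order [0, 1, 2, 3, 4] the diagonal is [2, 2, 2, 2, 2]. Diagonalising L (or applying a numerical eigensolver to the 5x5 matrix) gives the spectrum above. There is one zero in the spectrum, matching the 1 component.

[0, 1.3820, 1.3820, 3.6180, 3.6180]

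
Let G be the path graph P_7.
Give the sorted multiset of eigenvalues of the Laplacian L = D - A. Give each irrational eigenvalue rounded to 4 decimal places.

[0, 0.1981, 0.7530, 1.5550, 2.4450, 3.2470, 3.8019]

The graph has 7 vertices and degree multiset [2, 2, 2, 2, 2, 1, 1]; D is the diagonal matrix of degrees and L = D - A. The multiplicity of 0 as a Laplacian eigenvalue equals the number of connected components. There is one zero in the spectrum, matching the 1 component. The eigenvalues sum to 12, which equals trace(L) = 2|E|.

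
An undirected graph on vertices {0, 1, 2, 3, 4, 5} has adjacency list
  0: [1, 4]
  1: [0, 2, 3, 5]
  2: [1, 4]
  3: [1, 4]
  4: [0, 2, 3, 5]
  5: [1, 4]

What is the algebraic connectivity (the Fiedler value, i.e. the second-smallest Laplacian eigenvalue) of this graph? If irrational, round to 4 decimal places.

2

Reading degrees in the order [0, 1, 2, 3, 4, 5] gives [2, 4, 2, 2, 4, 2]; set D = diag(2, 4, 2, 2, 4, 2) and form L = D - A. The sorted Laplacian eigenvalues are [0, 2, 2, 2, 4, 6]; the algebraic connectivity is the second entry, 2.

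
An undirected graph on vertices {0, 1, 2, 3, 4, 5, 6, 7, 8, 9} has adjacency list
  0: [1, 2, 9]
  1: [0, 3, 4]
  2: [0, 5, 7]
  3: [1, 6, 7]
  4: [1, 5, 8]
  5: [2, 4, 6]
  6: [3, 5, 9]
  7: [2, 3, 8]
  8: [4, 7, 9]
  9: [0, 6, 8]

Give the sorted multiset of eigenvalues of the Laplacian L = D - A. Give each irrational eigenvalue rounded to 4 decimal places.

[0, 2, 2, 2, 2, 2, 5, 5, 5, 5]

Reading degrees in the order [0, 1, 2, 3, 4, 5, 6, 7, 8, 9] gives [3, 3, 3, 3, 3, 3, 3, 3, 3, 3]; set D = diag(3, 3, 3, 3, 3, 3, 3, 3, 3, 3) and form L = D - A. Diagonalising L (or applying a numerical eigensolver to the 10x10 matrix) gives the spectrum above.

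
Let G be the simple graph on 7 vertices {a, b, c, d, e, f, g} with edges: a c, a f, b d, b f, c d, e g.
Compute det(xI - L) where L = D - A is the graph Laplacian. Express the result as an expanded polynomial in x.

Reading degrees in the order [a, b, c, d, e, f, g] gives [2, 2, 2, 2, 1, 2, 1]; set D = diag(2, 2, 2, 2, 1, 2, 1) and form L = D - A. Computing det(xI - L) by cofactor expansion (or equivalently via sum-over-permutations) gives x^7 - 12x^6 + 55x^5 - 120x^4 + 125x^3 - 50x^2. Since p(0) = det(-L) = 0, x divides p(x). There are 2 zeros in the spectrum, matching the 2 components.

x^7 - 12x^6 + 55x^5 - 120x^4 + 125x^3 - 50x^2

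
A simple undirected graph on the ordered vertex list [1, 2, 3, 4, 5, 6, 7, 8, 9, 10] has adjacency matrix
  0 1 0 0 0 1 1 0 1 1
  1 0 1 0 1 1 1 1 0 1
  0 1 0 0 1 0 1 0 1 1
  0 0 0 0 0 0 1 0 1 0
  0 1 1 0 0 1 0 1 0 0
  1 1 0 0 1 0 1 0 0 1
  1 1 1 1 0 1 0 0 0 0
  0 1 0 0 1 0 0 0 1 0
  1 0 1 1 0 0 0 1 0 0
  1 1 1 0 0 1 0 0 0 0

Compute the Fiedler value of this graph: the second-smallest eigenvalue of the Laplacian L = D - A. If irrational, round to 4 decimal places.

Reading degrees in the order [1, 2, 3, 4, 5, 6, 7, 8, 9, 10] gives [5, 7, 5, 2, 4, 5, 5, 3, 4, 4]; set D = diag(5, 7, 5, 2, 4, 5, 5, 3, 4, 4) and form L = D - A. Computing the eigenvalues of L and sorting gives [0, 1.6304, 2.3866, 3.7163, 4.3674, 4.6084, 5.1569, 6.4024, 7.5512, 8.1804]. The Fiedler value lambda_2 = 1.6304 is strictly positive, so the graph is connected.

1.6304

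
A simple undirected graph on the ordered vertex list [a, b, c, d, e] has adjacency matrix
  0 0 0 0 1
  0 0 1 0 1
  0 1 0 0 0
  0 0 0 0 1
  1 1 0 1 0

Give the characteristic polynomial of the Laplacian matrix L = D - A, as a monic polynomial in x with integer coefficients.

x^5 - 8x^4 + 20x^3 - 18x^2 + 5x

Reading degrees in the order [a, b, c, d, e] gives [1, 2, 1, 1, 3]; set D = diag(1, 2, 1, 1, 3) and form L = D - A. L has integer entries, so p(x) = det(xI - L) has integer coefficients. Expanding the determinant yields x^5 - 8x^4 + 20x^3 - 18x^2 + 5x. The constant term is 0 because L is singular (the all-ones vector lies in its kernel). The largest eigenvalue, 4.1701, is at most the vertex count 5.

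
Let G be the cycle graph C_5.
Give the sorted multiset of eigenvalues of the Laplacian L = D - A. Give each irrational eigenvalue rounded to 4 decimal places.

The graph has 5 vertices and degree multiset [2, 2, 2, 2, 2]; D is the diagonal matrix of degrees and L = D - A. The multiplicity of 0 as a Laplacian eigenvalue equals the number of connected components. The single zero eigenvalue shows the graph is connected. The largest eigenvalue, 3.6180, is at most the vertex count 5. By the matrix-tree theorem the graph has (1/5) * product of the nonzero eigenvalues = 5 spanning trees.

[0, 1.3820, 1.3820, 3.6180, 3.6180]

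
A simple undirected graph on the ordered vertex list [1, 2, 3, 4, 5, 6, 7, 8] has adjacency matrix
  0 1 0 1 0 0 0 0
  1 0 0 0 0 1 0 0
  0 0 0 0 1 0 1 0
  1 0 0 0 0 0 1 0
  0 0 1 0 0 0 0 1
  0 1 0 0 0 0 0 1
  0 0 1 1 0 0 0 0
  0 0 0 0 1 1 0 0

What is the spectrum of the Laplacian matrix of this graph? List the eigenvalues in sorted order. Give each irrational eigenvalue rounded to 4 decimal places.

Each diagonal entry of L is the vertex degree and each off-diagonal entry is -1 where an edge is present, 0 otherwise; in the order [1, 2, 3, 4, 5, 6, 7, 8] the diagonal is [2, 2, 2, 2, 2, 2, 2, 2]. Since every row of L sums to 0, the all-ones vector is in the kernel and 0 is an eigenvalue. The single zero eigenvalue shows the graph is connected. By the matrix-tree theorem the graph has (1/8) * product of the nonzero eigenvalues = 8 spanning trees. The eigenvalues sum to 16, which equals trace(L) = 2|E|.

[0, 0.5858, 0.5858, 2, 2, 3.4142, 3.4142, 4]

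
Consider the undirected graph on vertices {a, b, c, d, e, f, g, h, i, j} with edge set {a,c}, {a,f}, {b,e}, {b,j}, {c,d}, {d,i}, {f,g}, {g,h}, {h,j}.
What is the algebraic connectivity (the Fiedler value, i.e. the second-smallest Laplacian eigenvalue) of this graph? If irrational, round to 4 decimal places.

With the vertex order [a, b, c, d, e, f, g, h, i, j], the degrees are [2, 2, 2, 2, 1, 2, 2, 2, 1, 2], giving D = diag(2, 2, 2, 2, 1, 2, 2, 2, 1, 2) and L = D - A. The sorted Laplacian eigenvalues are [0, 0.0979, 0.3820, 0.8244, 1.3820, 2, 2.6180, 3.1756, 3.6180, 3.9021]; the algebraic connectivity is the second entry, 0.0979. There is one zero in the spectrum, matching the 1 component.

0.0979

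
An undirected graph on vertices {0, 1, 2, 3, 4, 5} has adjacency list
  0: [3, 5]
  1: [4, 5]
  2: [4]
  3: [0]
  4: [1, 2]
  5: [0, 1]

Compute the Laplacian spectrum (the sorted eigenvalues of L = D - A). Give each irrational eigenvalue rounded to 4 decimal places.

Reading degrees in the order [0, 1, 2, 3, 4, 5] gives [2, 2, 1, 1, 2, 2]; set D = diag(2, 2, 1, 1, 2, 2) and form L = D - A. Diagonalising L (or applying a numerical eigensolver to the 6x6 matrix) gives the spectrum above. The eigenvalues sum to 10, which equals trace(L) = 2|E|. By the matrix-tree theorem the graph has (1/6) * product of the nonzero eigenvalues = 1 spanning tree.

[0, 0.2679, 1, 2, 3, 3.7321]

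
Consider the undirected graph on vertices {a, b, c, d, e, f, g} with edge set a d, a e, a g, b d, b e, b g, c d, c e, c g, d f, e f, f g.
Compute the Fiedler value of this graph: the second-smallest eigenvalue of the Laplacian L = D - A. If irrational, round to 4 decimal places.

3

Reading degrees in the order [a, b, c, d, e, f, g] gives [3, 3, 3, 4, 4, 3, 4]; set D = diag(3, 3, 3, 4, 4, 3, 4) and form L = D - A. The smallest Laplacian eigenvalue is always 0. The next one, lambda_2 = 3, measures how hard the graph is to disconnect: larger values mean better connectivity. The eigenvalues sum to 24, which equals trace(L) = 2|E|.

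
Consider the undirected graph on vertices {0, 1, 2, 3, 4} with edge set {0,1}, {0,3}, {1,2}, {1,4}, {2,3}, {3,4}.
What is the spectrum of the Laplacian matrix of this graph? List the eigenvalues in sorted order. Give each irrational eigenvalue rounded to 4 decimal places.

[0, 2, 2, 3, 5]

With the vertex order [0, 1, 2, 3, 4], the degrees are [2, 3, 2, 3, 2], giving D = diag(2, 3, 2, 3, 2) and L = D - A. The multiplicity of 0 as a Laplacian eigenvalue equals the number of connected components. The single zero eigenvalue shows the graph is connected.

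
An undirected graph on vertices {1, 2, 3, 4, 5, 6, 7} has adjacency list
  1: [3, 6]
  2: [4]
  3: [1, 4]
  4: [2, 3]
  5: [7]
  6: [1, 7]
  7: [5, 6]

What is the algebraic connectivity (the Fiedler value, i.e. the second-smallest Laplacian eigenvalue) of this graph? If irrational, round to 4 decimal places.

0.1981

With the vertex order [1, 2, 3, 4, 5, 6, 7], the degrees are [2, 1, 2, 2, 1, 2, 2], giving D = diag(2, 1, 2, 2, 1, 2, 2) and L = D - A. The smallest Laplacian eigenvalue is always 0. The next one, lambda_2 = 0.1981, measures how hard the graph is to disconnect: larger values mean better connectivity.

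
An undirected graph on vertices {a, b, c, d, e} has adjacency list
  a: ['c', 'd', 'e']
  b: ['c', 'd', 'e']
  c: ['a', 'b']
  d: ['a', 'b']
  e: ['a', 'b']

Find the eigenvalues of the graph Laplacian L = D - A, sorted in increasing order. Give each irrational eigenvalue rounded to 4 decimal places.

Reading degrees in the order [a, b, c, d, e] gives [3, 3, 2, 2, 2]; set D = diag(3, 3, 2, 2, 2) and form L = D - A. L is symmetric positive semidefinite, so every eigenvalue is real and nonnegative. The single zero eigenvalue shows the graph is connected. There is one zero in the spectrum, matching the 1 component.

[0, 2, 2, 3, 5]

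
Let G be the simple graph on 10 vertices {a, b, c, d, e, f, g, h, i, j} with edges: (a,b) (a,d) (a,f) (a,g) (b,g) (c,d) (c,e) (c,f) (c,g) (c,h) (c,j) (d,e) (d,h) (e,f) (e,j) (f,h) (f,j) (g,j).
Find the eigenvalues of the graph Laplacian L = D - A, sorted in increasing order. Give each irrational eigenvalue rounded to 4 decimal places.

[0, 0, 1.3357, 2.7353, 3.7203, 4, 4.5858, 5.6757, 6.5330, 7.4142]

Each diagonal entry of L is the vertex degree and each off-diagonal entry is -1 where an edge is present, 0 otherwise; in the order [a, b, c, d, e, f, g, h, i, j] the diagonal is [4, 2, 6, 4, 4, 5, 4, 3, 0, 4]. L is symmetric positive semidefinite, so every eigenvalue is real and nonnegative. The 2 zero eigenvalues correspond to the 2 connected components. The eigenvalues sum to 36, which equals trace(L) = 2|E|.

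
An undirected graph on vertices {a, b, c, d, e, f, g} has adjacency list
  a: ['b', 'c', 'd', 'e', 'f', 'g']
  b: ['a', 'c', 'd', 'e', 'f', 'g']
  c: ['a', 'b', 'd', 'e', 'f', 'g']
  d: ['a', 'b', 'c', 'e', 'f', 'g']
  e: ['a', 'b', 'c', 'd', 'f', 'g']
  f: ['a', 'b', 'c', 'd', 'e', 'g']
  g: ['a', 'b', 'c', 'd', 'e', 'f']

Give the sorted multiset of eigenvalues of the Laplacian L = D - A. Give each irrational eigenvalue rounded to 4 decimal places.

With the vertex order [a, b, c, d, e, f, g], the degrees are [6, 6, 6, 6, 6, 6, 6], giving D = diag(6, 6, 6, 6, 6, 6, 6) and L = D - A. The multiplicity of 0 as a Laplacian eigenvalue equals the number of connected components. There is one zero in the spectrum, matching the 1 component.

[0, 7, 7, 7, 7, 7, 7]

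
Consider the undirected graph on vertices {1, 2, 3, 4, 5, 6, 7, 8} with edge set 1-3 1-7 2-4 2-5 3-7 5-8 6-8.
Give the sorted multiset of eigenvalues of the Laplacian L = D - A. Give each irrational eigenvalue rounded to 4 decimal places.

[0, 0, 0.3820, 1.3820, 2.6180, 3, 3, 3.6180]

Each diagonal entry of L is the vertex degree and each off-diagonal entry is -1 where an edge is present, 0 otherwise; in the order [1, 2, 3, 4, 5, 6, 7, 8] the diagonal is [2, 2, 2, 1, 2, 1, 2, 2]. L is symmetric positive semidefinite, so every eigenvalue is real and nonnegative. The 2 zero eigenvalues correspond to the 2 connected components. The largest eigenvalue, 3.6180, is at most the vertex count 8.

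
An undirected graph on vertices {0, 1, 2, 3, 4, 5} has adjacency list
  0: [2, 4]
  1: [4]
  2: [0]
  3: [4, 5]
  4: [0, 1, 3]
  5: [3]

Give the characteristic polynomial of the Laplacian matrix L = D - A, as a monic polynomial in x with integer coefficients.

Reading degrees in the order [0, 1, 2, 3, 4, 5] gives [2, 1, 1, 2, 3, 1]; set D = diag(2, 1, 1, 2, 3, 1) and form L = D - A. Computing det(xI - L) by cofactor expansion (or equivalently via sum-over-permutations) gives x^6 - 10x^5 + 35x^4 - 52x^3 + 31x^2 - 6x. The constant term is 0 because L is singular (the all-ones vector lies in its kernel). The eigenvalues sum to 10, which equals trace(L) = 2|E|.

x^6 - 10x^5 + 35x^4 - 52x^3 + 31x^2 - 6x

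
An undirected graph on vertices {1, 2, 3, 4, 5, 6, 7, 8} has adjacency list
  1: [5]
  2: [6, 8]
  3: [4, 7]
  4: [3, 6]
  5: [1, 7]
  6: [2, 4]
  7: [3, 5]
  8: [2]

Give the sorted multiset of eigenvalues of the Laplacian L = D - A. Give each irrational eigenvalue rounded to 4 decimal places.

[0, 0.1522, 0.5858, 1.2346, 2, 2.7654, 3.4142, 3.8478]

Each diagonal entry of L is the vertex degree and each off-diagonal entry is -1 where an edge is present, 0 otherwise; in the order [1, 2, 3, 4, 5, 6, 7, 8] the diagonal is [1, 2, 2, 2, 2, 2, 2, 1]. L is symmetric positive semidefinite, so every eigenvalue is real and nonnegative. The eigenvalues sum to 14, which equals trace(L) = 2|E|. There is one zero in the spectrum, matching the 1 component.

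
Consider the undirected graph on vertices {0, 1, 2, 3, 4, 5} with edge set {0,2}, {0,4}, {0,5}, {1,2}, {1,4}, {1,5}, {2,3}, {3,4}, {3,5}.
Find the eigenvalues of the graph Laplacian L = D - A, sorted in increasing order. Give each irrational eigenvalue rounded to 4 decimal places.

[0, 3, 3, 3, 3, 6]

Reading degrees in the order [0, 1, 2, 3, 4, 5] gives [3, 3, 3, 3, 3, 3]; set D = diag(3, 3, 3, 3, 3, 3) and form L = D - A. Since every row of L sums to 0, the all-ones vector is in the kernel and 0 is an eigenvalue. There is one zero in the spectrum, matching the 1 component.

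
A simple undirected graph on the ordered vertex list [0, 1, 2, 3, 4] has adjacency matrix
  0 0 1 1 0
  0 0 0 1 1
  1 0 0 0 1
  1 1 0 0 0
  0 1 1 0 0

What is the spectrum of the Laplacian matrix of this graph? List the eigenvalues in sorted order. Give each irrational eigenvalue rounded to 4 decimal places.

With the vertex order [0, 1, 2, 3, 4], the degrees are [2, 2, 2, 2, 2], giving D = diag(2, 2, 2, 2, 2) and L = D - A. L is symmetric positive semidefinite, so every eigenvalue is real and nonnegative. The single zero eigenvalue shows the graph is connected. There is one zero in the spectrum, matching the 1 component. The largest eigenvalue, 3.6180, is at most the vertex count 5.

[0, 1.3820, 1.3820, 3.6180, 3.6180]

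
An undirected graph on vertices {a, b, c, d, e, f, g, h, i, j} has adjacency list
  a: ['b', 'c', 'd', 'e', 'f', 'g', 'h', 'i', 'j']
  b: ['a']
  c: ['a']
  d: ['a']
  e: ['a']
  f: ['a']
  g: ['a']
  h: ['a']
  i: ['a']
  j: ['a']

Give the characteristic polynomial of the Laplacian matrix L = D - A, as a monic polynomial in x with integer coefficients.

Reading degrees in the order [a, b, c, d, e, f, g, h, i, j] gives [9, 1, 1, 1, 1, 1, 1, 1, 1, 1]; set D = diag(9, 1, 1, 1, 1, 1, 1, 1, 1, 1) and form L = D - A. The eigenvalues of L are [0, 1, 1, 1, 1, 1, 1, 1, 1, 10]; the characteristic polynomial is the product of (x - lambda_i), which multiplies out to x^10 - 18x^9 + 108x^8 - 336x^7 + 630x^6 - 756x^5 + 588x^4 - 288x^3 + 81x^2 - 10x. Since p(0) = det(-L) = 0, x divides p(x). There is one zero in the spectrum, matching the 1 component.

x^10 - 18x^9 + 108x^8 - 336x^7 + 630x^6 - 756x^5 + 588x^4 - 288x^3 + 81x^2 - 10x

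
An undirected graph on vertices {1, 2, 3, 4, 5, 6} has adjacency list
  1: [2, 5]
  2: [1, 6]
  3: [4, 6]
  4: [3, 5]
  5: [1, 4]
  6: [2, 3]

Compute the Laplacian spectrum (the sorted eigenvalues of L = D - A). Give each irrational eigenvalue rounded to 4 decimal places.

[0, 1, 1, 3, 3, 4]

With the vertex order [1, 2, 3, 4, 5, 6], the degrees are [2, 2, 2, 2, 2, 2], giving D = diag(2, 2, 2, 2, 2, 2) and L = D - A. The multiplicity of 0 as a Laplacian eigenvalue equals the number of connected components. The largest eigenvalue, 4, is at most the vertex count 6. There is one zero in the spectrum, matching the 1 component.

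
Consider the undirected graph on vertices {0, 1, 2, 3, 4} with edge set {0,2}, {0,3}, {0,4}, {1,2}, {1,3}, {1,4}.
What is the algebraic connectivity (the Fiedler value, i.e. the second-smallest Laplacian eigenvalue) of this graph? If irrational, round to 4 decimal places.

2

Each diagonal entry of L is the vertex degree and each off-diagonal entry is -1 where an edge is present, 0 otherwise; in the order [0, 1, 2, 3, 4] the diagonal is [3, 3, 2, 2, 2]. The smallest Laplacian eigenvalue is always 0. The next one, lambda_2 = 2, measures how hard the graph is to disconnect: larger values mean better connectivity. The eigenvalues sum to 12, which equals trace(L) = 2|E|. By the matrix-tree theorem the graph has (1/5) * product of the nonzero eigenvalues = 12 spanning trees.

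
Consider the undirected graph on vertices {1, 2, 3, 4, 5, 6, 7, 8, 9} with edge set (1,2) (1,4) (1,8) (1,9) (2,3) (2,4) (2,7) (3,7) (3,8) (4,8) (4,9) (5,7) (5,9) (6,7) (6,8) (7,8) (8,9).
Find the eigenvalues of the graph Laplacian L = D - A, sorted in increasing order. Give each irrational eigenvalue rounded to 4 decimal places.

[0, 1.6643, 1.7892, 2.4273, 4.1510, 5, 5.6497, 5.8545, 7.4641]

Reading degrees in the order [1, 2, 3, 4, 5, 6, 7, 8, 9] gives [4, 4, 3, 4, 2, 2, 5, 6, 4]; set D = diag(4, 4, 3, 4, 2, 2, 5, 6, 4) and form L = D - A. L is symmetric positive semidefinite, so every eigenvalue is real and nonnegative. The single zero eigenvalue shows the graph is connected. By the matrix-tree theorem the graph has (1/9) * product of the nonzero eigenvalues = 4115 spanning trees. The eigenvalues sum to 34, which equals trace(L) = 2|E|.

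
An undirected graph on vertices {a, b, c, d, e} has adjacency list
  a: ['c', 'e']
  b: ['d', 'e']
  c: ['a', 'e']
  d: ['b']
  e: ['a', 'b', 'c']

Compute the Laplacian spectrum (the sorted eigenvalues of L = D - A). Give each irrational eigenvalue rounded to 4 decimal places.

Reading degrees in the order [a, b, c, d, e] gives [2, 2, 2, 1, 3]; set D = diag(2, 2, 2, 1, 3) and form L = D - A. Since every row of L sums to 0, the all-ones vector is in the kernel and 0 is an eigenvalue. The single zero eigenvalue shows the graph is connected.

[0, 0.5188, 2.3111, 3, 4.1701]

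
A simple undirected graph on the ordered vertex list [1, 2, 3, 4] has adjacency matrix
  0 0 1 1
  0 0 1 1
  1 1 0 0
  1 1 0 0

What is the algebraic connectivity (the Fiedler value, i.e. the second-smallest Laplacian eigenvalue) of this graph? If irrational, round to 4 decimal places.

With the vertex order [1, 2, 3, 4], the degrees are [2, 2, 2, 2], giving D = diag(2, 2, 2, 2) and L = D - A. The smallest Laplacian eigenvalue is always 0. The next one, lambda_2 = 2, measures how hard the graph is to disconnect: larger values mean better connectivity.

2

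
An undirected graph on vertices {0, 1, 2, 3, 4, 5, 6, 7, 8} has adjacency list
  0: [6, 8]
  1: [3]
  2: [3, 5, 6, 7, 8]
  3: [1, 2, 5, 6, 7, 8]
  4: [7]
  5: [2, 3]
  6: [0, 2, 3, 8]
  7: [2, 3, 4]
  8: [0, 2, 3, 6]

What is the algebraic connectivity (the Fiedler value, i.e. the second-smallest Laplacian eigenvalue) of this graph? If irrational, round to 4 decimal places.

Reading degrees in the order [0, 1, 2, 3, 4, 5, 6, 7, 8] gives [2, 1, 5, 6, 1, 2, 4, 3, 4]; set D = diag(2, 1, 5, 6, 1, 2, 4, 3, 4) and form L = D - A. The smallest Laplacian eigenvalue is always 0. The next one, lambda_2 = 0.6509, measures how hard the graph is to disconnect: larger values mean better connectivity.

0.6509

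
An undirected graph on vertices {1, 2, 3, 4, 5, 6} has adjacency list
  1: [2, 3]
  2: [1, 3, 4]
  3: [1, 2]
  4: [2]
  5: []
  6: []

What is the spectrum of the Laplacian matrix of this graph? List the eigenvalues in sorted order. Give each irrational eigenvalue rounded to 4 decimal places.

Each diagonal entry of L is the vertex degree and each off-diagonal entry is -1 where an edge is present, 0 otherwise; in the order [1, 2, 3, 4, 5, 6] the diagonal is [2, 3, 2, 1, 0, 0]. L is symmetric positive semidefinite, so every eigenvalue is real and nonnegative. The 3 zero eigenvalues correspond to the 3 connected components. There are 3 zeros in the spectrum, matching the 3 components.

[0, 0, 0, 1, 3, 4]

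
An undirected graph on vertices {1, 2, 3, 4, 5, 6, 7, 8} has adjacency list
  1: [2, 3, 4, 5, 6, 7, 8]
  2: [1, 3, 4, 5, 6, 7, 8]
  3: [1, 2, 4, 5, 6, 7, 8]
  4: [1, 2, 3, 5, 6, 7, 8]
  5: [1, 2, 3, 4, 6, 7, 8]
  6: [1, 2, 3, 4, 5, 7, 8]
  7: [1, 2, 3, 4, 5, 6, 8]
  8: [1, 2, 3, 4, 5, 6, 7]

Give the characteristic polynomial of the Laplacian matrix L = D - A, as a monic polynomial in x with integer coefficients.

x^8 - 56x^7 + 1344x^6 - 17920x^5 + 143360x^4 - 688128x^3 + 1835008x^2 - 2097152x

Reading degrees in the order [1, 2, 3, 4, 5, 6, 7, 8] gives [7, 7, 7, 7, 7, 7, 7, 7]; set D = diag(7, 7, 7, 7, 7, 7, 7, 7) and form L = D - A. The eigenvalues of L are [0, 8, 8, 8, 8, 8, 8, 8]; the characteristic polynomial is the product of (x - lambda_i), which multiplies out to x^8 - 56x^7 + 1344x^6 - 17920x^5 + 143360x^4 - 688128x^3 + 1835008x^2 - 2097152x. Since p(0) = det(-L) = 0, x divides p(x). The eigenvalues sum to 56, which equals trace(L) = 2|E|. There is one zero in the spectrum, matching the 1 component.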